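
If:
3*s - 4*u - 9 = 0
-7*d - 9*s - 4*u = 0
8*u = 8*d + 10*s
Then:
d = -63/17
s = 99/34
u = -9/136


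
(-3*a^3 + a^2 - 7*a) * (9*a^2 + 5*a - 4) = -27*a^5 - 6*a^4 - 46*a^3 - 39*a^2 + 28*a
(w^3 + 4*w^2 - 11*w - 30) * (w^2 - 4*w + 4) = w^5 - 23*w^3 + 30*w^2 + 76*w - 120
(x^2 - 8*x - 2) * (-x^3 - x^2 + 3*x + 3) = -x^5 + 7*x^4 + 13*x^3 - 19*x^2 - 30*x - 6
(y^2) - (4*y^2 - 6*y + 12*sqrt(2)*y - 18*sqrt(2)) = -3*y^2 - 12*sqrt(2)*y + 6*y + 18*sqrt(2)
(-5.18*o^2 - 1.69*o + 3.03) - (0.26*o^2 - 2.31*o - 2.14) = -5.44*o^2 + 0.62*o + 5.17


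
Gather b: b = b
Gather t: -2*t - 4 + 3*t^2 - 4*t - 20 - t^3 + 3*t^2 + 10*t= -t^3 + 6*t^2 + 4*t - 24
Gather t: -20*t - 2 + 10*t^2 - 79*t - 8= 10*t^2 - 99*t - 10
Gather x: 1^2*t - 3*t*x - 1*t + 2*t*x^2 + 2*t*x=2*t*x^2 - t*x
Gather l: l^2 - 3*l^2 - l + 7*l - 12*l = -2*l^2 - 6*l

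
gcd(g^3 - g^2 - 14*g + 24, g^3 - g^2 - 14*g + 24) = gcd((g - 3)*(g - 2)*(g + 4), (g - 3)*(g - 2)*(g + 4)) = g^3 - g^2 - 14*g + 24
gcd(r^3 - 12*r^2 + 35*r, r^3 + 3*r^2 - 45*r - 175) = r - 7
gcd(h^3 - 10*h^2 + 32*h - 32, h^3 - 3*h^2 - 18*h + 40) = h - 2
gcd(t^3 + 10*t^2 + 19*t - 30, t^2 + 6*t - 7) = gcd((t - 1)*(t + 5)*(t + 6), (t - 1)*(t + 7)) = t - 1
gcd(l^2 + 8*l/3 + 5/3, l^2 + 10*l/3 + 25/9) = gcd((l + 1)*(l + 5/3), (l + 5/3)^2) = l + 5/3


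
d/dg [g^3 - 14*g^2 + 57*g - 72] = 3*g^2 - 28*g + 57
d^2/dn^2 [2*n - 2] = 0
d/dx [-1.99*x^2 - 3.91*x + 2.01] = -3.98*x - 3.91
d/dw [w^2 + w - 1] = 2*w + 1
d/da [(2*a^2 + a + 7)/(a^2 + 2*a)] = (3*a^2 - 14*a - 14)/(a^2*(a^2 + 4*a + 4))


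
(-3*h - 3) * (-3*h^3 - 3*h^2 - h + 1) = 9*h^4 + 18*h^3 + 12*h^2 - 3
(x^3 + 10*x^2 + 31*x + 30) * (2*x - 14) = 2*x^4 + 6*x^3 - 78*x^2 - 374*x - 420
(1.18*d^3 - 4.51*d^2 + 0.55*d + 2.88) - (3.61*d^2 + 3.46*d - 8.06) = 1.18*d^3 - 8.12*d^2 - 2.91*d + 10.94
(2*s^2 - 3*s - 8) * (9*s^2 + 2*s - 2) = 18*s^4 - 23*s^3 - 82*s^2 - 10*s + 16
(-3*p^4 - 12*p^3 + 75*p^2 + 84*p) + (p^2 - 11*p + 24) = -3*p^4 - 12*p^3 + 76*p^2 + 73*p + 24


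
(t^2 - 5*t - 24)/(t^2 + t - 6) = (t - 8)/(t - 2)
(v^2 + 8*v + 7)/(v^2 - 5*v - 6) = (v + 7)/(v - 6)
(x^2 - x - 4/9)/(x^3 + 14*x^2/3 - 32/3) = (x + 1/3)/(x^2 + 6*x + 8)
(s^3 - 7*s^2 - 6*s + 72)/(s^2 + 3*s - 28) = (s^2 - 3*s - 18)/(s + 7)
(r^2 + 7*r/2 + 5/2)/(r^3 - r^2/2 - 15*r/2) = (r + 1)/(r*(r - 3))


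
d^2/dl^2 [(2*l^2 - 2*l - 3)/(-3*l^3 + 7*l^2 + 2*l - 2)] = 6*(-6*l^6 + 18*l^5 - 94*l^3 + 77*l^2 + 52*l + 18)/(27*l^9 - 189*l^8 + 387*l^7 - 37*l^6 - 510*l^5 + 138*l^4 + 196*l^3 - 60*l^2 - 24*l + 8)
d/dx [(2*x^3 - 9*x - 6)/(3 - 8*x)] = (-32*x^3 + 18*x^2 - 75)/(64*x^2 - 48*x + 9)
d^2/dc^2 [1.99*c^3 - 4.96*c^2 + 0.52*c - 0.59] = 11.94*c - 9.92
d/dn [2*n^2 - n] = 4*n - 1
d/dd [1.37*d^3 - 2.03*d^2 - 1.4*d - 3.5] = 4.11*d^2 - 4.06*d - 1.4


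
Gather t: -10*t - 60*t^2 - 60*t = -60*t^2 - 70*t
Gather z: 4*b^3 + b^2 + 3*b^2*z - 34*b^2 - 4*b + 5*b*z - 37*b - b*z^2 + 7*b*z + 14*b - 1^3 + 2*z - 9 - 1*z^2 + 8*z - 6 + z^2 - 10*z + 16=4*b^3 - 33*b^2 - b*z^2 - 27*b + z*(3*b^2 + 12*b)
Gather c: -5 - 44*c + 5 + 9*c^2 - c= 9*c^2 - 45*c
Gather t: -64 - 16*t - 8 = -16*t - 72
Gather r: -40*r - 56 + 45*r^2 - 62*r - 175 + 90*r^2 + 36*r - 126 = 135*r^2 - 66*r - 357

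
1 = 1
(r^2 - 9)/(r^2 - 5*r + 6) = (r + 3)/(r - 2)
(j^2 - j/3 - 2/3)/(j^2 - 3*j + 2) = (j + 2/3)/(j - 2)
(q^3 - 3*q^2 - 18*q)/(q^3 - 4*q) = (q^2 - 3*q - 18)/(q^2 - 4)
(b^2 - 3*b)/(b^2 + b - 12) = b/(b + 4)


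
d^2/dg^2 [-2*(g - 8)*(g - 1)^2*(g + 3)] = -24*g^2 + 84*g + 52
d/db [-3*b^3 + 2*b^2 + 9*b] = -9*b^2 + 4*b + 9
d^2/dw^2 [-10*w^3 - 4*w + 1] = -60*w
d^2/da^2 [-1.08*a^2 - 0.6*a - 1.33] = -2.16000000000000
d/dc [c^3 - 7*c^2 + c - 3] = 3*c^2 - 14*c + 1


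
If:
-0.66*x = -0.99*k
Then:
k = 0.666666666666667*x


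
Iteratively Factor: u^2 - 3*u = (u)*(u - 3)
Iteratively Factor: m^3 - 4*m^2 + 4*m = (m - 2)*(m^2 - 2*m) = (m - 2)^2*(m)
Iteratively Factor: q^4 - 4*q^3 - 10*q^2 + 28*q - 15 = (q - 5)*(q^3 + q^2 - 5*q + 3) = (q - 5)*(q - 1)*(q^2 + 2*q - 3) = (q - 5)*(q - 1)^2*(q + 3)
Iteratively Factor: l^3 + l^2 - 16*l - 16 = (l + 1)*(l^2 - 16) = (l - 4)*(l + 1)*(l + 4)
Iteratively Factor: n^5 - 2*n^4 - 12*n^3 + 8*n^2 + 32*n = (n - 4)*(n^4 + 2*n^3 - 4*n^2 - 8*n) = (n - 4)*(n + 2)*(n^3 - 4*n) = (n - 4)*(n - 2)*(n + 2)*(n^2 + 2*n) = (n - 4)*(n - 2)*(n + 2)^2*(n)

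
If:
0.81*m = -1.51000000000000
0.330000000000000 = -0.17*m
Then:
No Solution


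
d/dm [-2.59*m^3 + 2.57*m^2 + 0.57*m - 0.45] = -7.77*m^2 + 5.14*m + 0.57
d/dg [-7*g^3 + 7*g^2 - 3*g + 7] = -21*g^2 + 14*g - 3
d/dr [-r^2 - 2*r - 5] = -2*r - 2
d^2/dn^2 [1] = 0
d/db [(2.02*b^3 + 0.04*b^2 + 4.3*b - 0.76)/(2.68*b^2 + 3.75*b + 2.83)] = (5.4136*b^4 + 15.15*b^3 + 5.7758*b^2 + 4.3*b + 15.019)/(7.1824*b^4 + 20.1*b^3 + 29.2313*b^2 + 21.225*b + 8.0089)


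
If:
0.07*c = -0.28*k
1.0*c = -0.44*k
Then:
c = 0.00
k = 0.00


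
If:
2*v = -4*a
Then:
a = -v/2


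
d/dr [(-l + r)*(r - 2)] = -l + 2*r - 2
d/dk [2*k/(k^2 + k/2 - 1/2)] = 4*(2*k^2 - k*(4*k + 1) + k - 1)/(2*k^2 + k - 1)^2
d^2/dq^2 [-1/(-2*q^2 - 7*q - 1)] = 2*(-4*q^2 - 14*q + (4*q + 7)^2 - 2)/(2*q^2 + 7*q + 1)^3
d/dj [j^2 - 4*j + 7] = 2*j - 4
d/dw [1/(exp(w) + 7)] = -exp(w)/(exp(w) + 7)^2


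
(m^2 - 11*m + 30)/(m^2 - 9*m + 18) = (m - 5)/(m - 3)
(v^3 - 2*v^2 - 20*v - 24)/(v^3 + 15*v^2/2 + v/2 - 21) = 2*(v^2 - 4*v - 12)/(2*v^2 + 11*v - 21)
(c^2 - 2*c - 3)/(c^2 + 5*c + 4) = (c - 3)/(c + 4)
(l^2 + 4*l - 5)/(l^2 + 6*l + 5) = (l - 1)/(l + 1)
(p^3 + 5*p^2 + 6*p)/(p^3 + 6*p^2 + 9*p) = (p + 2)/(p + 3)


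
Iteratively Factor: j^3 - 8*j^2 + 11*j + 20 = (j - 4)*(j^2 - 4*j - 5) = (j - 5)*(j - 4)*(j + 1)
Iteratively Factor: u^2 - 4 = (u - 2)*(u + 2)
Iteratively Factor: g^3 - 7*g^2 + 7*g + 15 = (g - 5)*(g^2 - 2*g - 3) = (g - 5)*(g + 1)*(g - 3)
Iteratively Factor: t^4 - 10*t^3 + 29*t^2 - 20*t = (t - 1)*(t^3 - 9*t^2 + 20*t) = (t - 5)*(t - 1)*(t^2 - 4*t) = t*(t - 5)*(t - 1)*(t - 4)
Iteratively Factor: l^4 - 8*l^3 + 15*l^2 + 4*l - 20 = (l - 2)*(l^3 - 6*l^2 + 3*l + 10) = (l - 5)*(l - 2)*(l^2 - l - 2) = (l - 5)*(l - 2)*(l + 1)*(l - 2)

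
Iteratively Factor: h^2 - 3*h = (h)*(h - 3)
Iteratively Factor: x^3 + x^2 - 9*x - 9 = (x + 1)*(x^2 - 9) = (x - 3)*(x + 1)*(x + 3)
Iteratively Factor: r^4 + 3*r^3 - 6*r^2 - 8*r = (r)*(r^3 + 3*r^2 - 6*r - 8) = r*(r + 1)*(r^2 + 2*r - 8) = r*(r - 2)*(r + 1)*(r + 4)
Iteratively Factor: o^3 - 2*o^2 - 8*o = (o)*(o^2 - 2*o - 8) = o*(o + 2)*(o - 4)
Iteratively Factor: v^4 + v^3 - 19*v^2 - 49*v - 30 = (v - 5)*(v^3 + 6*v^2 + 11*v + 6) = (v - 5)*(v + 3)*(v^2 + 3*v + 2) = (v - 5)*(v + 2)*(v + 3)*(v + 1)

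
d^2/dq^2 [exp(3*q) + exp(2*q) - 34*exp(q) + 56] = (9*exp(2*q) + 4*exp(q) - 34)*exp(q)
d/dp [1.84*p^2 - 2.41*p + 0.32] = 3.68*p - 2.41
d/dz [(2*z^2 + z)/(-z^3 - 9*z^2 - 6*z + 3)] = (2*z^4 + 2*z^3 - 3*z^2 + 12*z + 3)/(z^6 + 18*z^5 + 93*z^4 + 102*z^3 - 18*z^2 - 36*z + 9)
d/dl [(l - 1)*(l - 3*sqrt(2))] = 2*l - 3*sqrt(2) - 1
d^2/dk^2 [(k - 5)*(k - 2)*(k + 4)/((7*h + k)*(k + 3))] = 2*((7*h + k)^2*(k - 5)*(k - 2)*(k + 4) + 3*(7*h + k)^2*(k - 1)*(k + 3)^2 - (7*h + k)^2*(k + 3)*((k - 5)*(k - 2) + (k - 5)*(k + 4) + (k - 2)*(k + 4)) + (7*h + k)*(k - 5)*(k - 2)*(k + 3)*(k + 4) - (7*h + k)*(k + 3)^2*((k - 5)*(k - 2) + (k - 5)*(k + 4) + (k - 2)*(k + 4)) + (k - 5)*(k - 2)*(k + 3)^2*(k + 4))/((7*h + k)^3*(k + 3)^3)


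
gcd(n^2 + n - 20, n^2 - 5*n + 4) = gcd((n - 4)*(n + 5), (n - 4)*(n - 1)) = n - 4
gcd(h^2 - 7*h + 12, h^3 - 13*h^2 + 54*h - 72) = h^2 - 7*h + 12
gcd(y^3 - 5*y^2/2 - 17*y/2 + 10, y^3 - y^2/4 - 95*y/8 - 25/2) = y^2 - 3*y/2 - 10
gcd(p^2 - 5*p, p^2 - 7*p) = p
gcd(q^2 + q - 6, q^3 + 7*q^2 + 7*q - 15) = q + 3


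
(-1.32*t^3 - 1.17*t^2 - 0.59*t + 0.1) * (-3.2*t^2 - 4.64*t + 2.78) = 4.224*t^5 + 9.8688*t^4 + 3.6472*t^3 - 0.835*t^2 - 2.1042*t + 0.278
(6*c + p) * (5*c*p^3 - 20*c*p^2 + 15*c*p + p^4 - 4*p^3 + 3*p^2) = 30*c^2*p^3 - 120*c^2*p^2 + 90*c^2*p + 11*c*p^4 - 44*c*p^3 + 33*c*p^2 + p^5 - 4*p^4 + 3*p^3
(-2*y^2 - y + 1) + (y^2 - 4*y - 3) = -y^2 - 5*y - 2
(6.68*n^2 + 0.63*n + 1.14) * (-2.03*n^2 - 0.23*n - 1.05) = -13.5604*n^4 - 2.8153*n^3 - 9.4731*n^2 - 0.9237*n - 1.197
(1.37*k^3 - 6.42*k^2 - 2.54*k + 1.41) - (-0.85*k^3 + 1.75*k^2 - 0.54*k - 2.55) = 2.22*k^3 - 8.17*k^2 - 2.0*k + 3.96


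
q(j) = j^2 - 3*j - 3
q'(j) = 2*j - 3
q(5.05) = 7.35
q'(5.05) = 7.10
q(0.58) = -4.40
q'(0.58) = -1.84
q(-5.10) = 38.31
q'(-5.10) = -13.20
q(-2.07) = 7.49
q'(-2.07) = -7.14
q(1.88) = -5.11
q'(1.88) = 0.76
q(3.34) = -1.86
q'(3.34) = 3.68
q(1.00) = -5.00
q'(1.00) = -1.00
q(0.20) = -3.56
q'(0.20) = -2.60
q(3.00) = -3.00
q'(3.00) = 3.00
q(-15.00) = 267.00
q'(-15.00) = -33.00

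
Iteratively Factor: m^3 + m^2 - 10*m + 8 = (m - 1)*(m^2 + 2*m - 8) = (m - 2)*(m - 1)*(m + 4)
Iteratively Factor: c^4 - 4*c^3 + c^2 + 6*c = (c + 1)*(c^3 - 5*c^2 + 6*c) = (c - 2)*(c + 1)*(c^2 - 3*c) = c*(c - 2)*(c + 1)*(c - 3)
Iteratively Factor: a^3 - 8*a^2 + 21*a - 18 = (a - 3)*(a^2 - 5*a + 6) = (a - 3)*(a - 2)*(a - 3)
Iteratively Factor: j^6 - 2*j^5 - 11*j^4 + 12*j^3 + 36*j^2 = (j - 3)*(j^5 + j^4 - 8*j^3 - 12*j^2) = (j - 3)*(j + 2)*(j^4 - j^3 - 6*j^2) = j*(j - 3)*(j + 2)*(j^3 - j^2 - 6*j) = j*(j - 3)*(j + 2)^2*(j^2 - 3*j) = j^2*(j - 3)*(j + 2)^2*(j - 3)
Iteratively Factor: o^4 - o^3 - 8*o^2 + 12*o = (o + 3)*(o^3 - 4*o^2 + 4*o) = o*(o + 3)*(o^2 - 4*o + 4) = o*(o - 2)*(o + 3)*(o - 2)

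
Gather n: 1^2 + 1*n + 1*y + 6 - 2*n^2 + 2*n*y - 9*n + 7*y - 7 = -2*n^2 + n*(2*y - 8) + 8*y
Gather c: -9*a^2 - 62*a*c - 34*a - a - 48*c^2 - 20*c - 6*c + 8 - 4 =-9*a^2 - 35*a - 48*c^2 + c*(-62*a - 26) + 4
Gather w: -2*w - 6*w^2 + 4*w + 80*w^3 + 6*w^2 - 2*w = 80*w^3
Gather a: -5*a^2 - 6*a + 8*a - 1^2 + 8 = -5*a^2 + 2*a + 7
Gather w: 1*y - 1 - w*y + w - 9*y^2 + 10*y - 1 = w*(1 - y) - 9*y^2 + 11*y - 2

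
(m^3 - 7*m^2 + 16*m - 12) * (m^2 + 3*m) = m^5 - 4*m^4 - 5*m^3 + 36*m^2 - 36*m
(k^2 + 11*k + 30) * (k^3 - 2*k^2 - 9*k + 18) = k^5 + 9*k^4 - k^3 - 141*k^2 - 72*k + 540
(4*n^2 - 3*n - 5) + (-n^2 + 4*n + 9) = 3*n^2 + n + 4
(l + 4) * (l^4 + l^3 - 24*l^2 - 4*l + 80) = l^5 + 5*l^4 - 20*l^3 - 100*l^2 + 64*l + 320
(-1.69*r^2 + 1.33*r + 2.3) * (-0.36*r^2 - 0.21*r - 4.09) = 0.6084*r^4 - 0.1239*r^3 + 5.8048*r^2 - 5.9227*r - 9.407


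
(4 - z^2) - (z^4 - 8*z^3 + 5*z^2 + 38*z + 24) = -z^4 + 8*z^3 - 6*z^2 - 38*z - 20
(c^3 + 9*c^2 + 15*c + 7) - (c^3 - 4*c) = 9*c^2 + 19*c + 7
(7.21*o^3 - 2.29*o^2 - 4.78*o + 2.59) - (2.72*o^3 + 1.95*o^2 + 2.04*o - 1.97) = 4.49*o^3 - 4.24*o^2 - 6.82*o + 4.56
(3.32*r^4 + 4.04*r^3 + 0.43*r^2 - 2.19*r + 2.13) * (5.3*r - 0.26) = 17.596*r^5 + 20.5488*r^4 + 1.2286*r^3 - 11.7188*r^2 + 11.8584*r - 0.5538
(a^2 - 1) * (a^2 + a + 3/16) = a^4 + a^3 - 13*a^2/16 - a - 3/16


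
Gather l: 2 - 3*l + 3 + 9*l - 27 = 6*l - 22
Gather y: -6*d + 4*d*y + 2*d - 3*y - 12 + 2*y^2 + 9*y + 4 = -4*d + 2*y^2 + y*(4*d + 6) - 8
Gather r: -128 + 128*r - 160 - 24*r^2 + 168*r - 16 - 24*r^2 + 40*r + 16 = -48*r^2 + 336*r - 288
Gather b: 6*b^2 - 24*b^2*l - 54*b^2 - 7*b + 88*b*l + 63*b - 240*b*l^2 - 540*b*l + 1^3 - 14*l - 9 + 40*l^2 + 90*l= b^2*(-24*l - 48) + b*(-240*l^2 - 452*l + 56) + 40*l^2 + 76*l - 8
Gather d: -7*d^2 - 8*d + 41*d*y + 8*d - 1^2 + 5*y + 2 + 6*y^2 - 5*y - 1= -7*d^2 + 41*d*y + 6*y^2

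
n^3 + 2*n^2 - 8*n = n*(n - 2)*(n + 4)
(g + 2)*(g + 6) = g^2 + 8*g + 12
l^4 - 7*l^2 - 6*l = l*(l - 3)*(l + 1)*(l + 2)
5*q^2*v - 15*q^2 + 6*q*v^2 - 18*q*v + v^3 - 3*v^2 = (q + v)*(5*q + v)*(v - 3)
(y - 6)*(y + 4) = y^2 - 2*y - 24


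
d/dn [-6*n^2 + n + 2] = 1 - 12*n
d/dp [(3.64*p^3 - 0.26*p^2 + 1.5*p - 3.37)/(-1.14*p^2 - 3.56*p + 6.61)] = (-4.1496*p^4 - 25.9168*p^3 + 74.8168*p^2 - 11.1208*p - 2.0822)/(1.2996*p^4 + 8.1168*p^3 - 2.3972*p^2 - 47.0632*p + 43.6921)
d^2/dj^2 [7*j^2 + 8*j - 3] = 14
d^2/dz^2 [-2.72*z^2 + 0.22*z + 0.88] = -5.44000000000000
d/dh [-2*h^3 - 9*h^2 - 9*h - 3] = -6*h^2 - 18*h - 9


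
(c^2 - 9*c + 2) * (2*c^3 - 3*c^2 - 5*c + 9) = 2*c^5 - 21*c^4 + 26*c^3 + 48*c^2 - 91*c + 18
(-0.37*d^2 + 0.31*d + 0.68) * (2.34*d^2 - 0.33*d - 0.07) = -0.8658*d^4 + 0.8475*d^3 + 1.5148*d^2 - 0.2461*d - 0.0476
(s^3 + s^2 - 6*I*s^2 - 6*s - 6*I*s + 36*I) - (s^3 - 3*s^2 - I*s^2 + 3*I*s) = 4*s^2 - 5*I*s^2 - 6*s - 9*I*s + 36*I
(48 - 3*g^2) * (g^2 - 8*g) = -3*g^4 + 24*g^3 + 48*g^2 - 384*g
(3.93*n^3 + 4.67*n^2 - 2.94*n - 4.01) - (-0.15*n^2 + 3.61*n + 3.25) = 3.93*n^3 + 4.82*n^2 - 6.55*n - 7.26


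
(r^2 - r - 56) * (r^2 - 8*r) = r^4 - 9*r^3 - 48*r^2 + 448*r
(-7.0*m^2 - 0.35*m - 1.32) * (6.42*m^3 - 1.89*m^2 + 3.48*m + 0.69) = -44.94*m^5 + 10.983*m^4 - 32.1729*m^3 - 3.5532*m^2 - 4.8351*m - 0.9108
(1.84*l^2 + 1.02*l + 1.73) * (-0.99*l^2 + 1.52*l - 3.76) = -1.8216*l^4 + 1.787*l^3 - 7.0807*l^2 - 1.2056*l - 6.5048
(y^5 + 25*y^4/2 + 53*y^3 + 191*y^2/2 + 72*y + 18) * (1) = y^5 + 25*y^4/2 + 53*y^3 + 191*y^2/2 + 72*y + 18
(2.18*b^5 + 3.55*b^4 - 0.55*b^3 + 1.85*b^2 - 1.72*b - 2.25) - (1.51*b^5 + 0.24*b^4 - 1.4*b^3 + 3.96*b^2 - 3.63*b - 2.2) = 0.67*b^5 + 3.31*b^4 + 0.85*b^3 - 2.11*b^2 + 1.91*b - 0.0499999999999998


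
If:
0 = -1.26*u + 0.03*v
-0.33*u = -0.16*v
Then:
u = 0.00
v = 0.00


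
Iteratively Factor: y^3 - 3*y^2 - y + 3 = (y + 1)*(y^2 - 4*y + 3) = (y - 1)*(y + 1)*(y - 3)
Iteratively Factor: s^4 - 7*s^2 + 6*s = (s - 1)*(s^3 + s^2 - 6*s) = (s - 2)*(s - 1)*(s^2 + 3*s) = s*(s - 2)*(s - 1)*(s + 3)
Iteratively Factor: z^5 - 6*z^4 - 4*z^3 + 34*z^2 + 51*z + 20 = (z + 1)*(z^4 - 7*z^3 + 3*z^2 + 31*z + 20) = (z - 4)*(z + 1)*(z^3 - 3*z^2 - 9*z - 5) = (z - 4)*(z + 1)^2*(z^2 - 4*z - 5) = (z - 4)*(z + 1)^3*(z - 5)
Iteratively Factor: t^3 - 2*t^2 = (t - 2)*(t^2) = t*(t - 2)*(t)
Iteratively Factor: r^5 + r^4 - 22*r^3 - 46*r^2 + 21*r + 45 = (r + 3)*(r^4 - 2*r^3 - 16*r^2 + 2*r + 15) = (r - 5)*(r + 3)*(r^3 + 3*r^2 - r - 3) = (r - 5)*(r + 1)*(r + 3)*(r^2 + 2*r - 3) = (r - 5)*(r + 1)*(r + 3)^2*(r - 1)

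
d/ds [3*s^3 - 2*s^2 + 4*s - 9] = 9*s^2 - 4*s + 4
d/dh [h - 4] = 1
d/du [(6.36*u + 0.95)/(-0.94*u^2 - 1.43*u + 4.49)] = (5.9784*u^2 + 1.786*u + 29.9149)/(0.8836*u^4 + 2.6884*u^3 - 6.3963*u^2 - 12.8414*u + 20.1601)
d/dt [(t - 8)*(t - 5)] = 2*t - 13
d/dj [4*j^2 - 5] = 8*j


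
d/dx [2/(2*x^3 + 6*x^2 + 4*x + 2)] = (-3*x^2 - 6*x - 2)/(x^3 + 3*x^2 + 2*x + 1)^2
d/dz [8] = 0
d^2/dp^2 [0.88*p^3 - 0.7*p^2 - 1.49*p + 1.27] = 5.28*p - 1.4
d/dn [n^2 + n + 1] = 2*n + 1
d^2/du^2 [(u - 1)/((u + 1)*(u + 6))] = 2*(u^3 - 3*u^2 - 39*u - 85)/(u^6 + 21*u^5 + 165*u^4 + 595*u^3 + 990*u^2 + 756*u + 216)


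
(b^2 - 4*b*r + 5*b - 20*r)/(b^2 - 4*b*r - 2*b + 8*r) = (b + 5)/(b - 2)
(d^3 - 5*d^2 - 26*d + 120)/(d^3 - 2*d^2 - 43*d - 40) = (d^2 - 10*d + 24)/(d^2 - 7*d - 8)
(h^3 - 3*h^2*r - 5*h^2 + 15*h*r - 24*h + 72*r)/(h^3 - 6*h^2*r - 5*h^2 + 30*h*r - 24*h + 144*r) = (-h + 3*r)/(-h + 6*r)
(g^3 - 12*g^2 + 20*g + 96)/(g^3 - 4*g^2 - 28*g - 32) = (g - 6)/(g + 2)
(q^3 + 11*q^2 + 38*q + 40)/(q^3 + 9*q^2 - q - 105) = (q^2 + 6*q + 8)/(q^2 + 4*q - 21)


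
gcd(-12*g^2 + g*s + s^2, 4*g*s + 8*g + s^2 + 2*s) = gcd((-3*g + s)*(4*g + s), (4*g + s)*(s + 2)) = 4*g + s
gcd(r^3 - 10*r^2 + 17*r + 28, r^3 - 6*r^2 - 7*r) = r^2 - 6*r - 7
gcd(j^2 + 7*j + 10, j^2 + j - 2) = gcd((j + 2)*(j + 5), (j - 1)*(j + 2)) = j + 2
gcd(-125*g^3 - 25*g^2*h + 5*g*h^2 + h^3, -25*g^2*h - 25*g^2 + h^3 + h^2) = 25*g^2 - h^2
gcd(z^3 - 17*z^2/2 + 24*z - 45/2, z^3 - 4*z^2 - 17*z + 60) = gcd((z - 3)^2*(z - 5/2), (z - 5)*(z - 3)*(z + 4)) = z - 3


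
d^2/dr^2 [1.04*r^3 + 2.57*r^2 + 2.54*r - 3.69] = 6.24*r + 5.14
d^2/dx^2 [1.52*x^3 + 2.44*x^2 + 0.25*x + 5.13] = 9.12*x + 4.88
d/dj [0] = 0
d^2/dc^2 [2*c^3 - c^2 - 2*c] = 12*c - 2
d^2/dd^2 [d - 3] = 0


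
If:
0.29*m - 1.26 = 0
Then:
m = 4.34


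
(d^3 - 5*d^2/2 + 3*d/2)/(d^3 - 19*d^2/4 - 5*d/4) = 2*(-2*d^2 + 5*d - 3)/(-4*d^2 + 19*d + 5)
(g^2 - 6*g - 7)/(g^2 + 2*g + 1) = (g - 7)/(g + 1)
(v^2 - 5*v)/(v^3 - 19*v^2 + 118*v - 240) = v/(v^2 - 14*v + 48)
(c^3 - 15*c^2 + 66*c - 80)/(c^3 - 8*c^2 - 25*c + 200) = (c - 2)/(c + 5)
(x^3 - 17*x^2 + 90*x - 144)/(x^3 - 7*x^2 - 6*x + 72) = (x^2 - 11*x + 24)/(x^2 - x - 12)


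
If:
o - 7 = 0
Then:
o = 7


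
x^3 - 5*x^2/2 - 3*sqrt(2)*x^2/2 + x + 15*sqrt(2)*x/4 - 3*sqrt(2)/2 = (x - 2)*(x - 1/2)*(x - 3*sqrt(2)/2)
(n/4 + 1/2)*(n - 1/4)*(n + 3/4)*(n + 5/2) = n^4/4 + 5*n^3/4 + 113*n^2/64 + 53*n/128 - 15/64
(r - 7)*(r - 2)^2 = r^3 - 11*r^2 + 32*r - 28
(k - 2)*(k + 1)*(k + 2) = k^3 + k^2 - 4*k - 4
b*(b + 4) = b^2 + 4*b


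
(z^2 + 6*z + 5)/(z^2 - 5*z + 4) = (z^2 + 6*z + 5)/(z^2 - 5*z + 4)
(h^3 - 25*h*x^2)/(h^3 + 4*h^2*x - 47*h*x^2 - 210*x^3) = h*(-h + 5*x)/(-h^2 + h*x + 42*x^2)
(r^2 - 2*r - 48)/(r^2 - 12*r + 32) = (r + 6)/(r - 4)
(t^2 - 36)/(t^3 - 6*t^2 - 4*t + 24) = (t + 6)/(t^2 - 4)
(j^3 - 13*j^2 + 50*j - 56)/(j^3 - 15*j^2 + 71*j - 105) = (j^2 - 6*j + 8)/(j^2 - 8*j + 15)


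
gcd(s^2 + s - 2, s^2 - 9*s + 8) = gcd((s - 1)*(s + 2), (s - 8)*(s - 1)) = s - 1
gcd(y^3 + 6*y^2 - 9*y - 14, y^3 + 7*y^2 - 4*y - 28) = y^2 + 5*y - 14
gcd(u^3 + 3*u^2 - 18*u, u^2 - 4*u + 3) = u - 3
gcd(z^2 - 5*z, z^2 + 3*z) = z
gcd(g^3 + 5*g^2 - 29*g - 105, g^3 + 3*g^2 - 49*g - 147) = g^2 + 10*g + 21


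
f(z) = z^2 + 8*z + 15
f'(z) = 2*z + 8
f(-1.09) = 7.47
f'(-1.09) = 5.82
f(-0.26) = 12.99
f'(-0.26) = 7.48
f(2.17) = 37.07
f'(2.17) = 12.34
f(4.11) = 64.77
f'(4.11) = 16.22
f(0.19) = 16.56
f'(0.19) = 8.38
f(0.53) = 19.52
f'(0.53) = 9.06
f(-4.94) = -0.12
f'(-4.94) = -1.88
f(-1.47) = 5.40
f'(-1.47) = 5.06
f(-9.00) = 24.00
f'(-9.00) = -10.00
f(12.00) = 255.00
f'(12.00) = 32.00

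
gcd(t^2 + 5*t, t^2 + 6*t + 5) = t + 5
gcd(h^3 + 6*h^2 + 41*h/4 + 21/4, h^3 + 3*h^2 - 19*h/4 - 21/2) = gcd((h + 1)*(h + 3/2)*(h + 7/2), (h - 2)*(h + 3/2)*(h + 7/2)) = h^2 + 5*h + 21/4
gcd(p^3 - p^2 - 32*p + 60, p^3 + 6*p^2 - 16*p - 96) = p + 6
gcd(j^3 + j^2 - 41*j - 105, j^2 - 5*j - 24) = j + 3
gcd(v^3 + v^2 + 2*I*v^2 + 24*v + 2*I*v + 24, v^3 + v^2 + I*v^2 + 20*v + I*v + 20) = v^2 + v*(1 - 4*I) - 4*I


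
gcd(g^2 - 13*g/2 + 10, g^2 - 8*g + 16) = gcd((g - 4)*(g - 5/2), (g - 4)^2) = g - 4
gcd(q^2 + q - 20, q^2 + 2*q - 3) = 1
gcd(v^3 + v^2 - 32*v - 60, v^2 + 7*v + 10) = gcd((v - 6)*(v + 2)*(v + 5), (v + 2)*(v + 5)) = v^2 + 7*v + 10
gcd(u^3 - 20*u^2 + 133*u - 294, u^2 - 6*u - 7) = u - 7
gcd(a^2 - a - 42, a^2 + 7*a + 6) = a + 6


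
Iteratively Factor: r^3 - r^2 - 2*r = (r - 2)*(r^2 + r) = (r - 2)*(r + 1)*(r)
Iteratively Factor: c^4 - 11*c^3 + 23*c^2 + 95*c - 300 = (c + 3)*(c^3 - 14*c^2 + 65*c - 100) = (c - 4)*(c + 3)*(c^2 - 10*c + 25) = (c - 5)*(c - 4)*(c + 3)*(c - 5)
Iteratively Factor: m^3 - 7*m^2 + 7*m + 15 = (m - 3)*(m^2 - 4*m - 5) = (m - 5)*(m - 3)*(m + 1)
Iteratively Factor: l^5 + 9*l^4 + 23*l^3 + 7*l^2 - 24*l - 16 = (l - 1)*(l^4 + 10*l^3 + 33*l^2 + 40*l + 16) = (l - 1)*(l + 4)*(l^3 + 6*l^2 + 9*l + 4) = (l - 1)*(l + 1)*(l + 4)*(l^2 + 5*l + 4) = (l - 1)*(l + 1)*(l + 4)^2*(l + 1)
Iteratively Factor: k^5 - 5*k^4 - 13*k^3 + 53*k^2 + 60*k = (k + 3)*(k^4 - 8*k^3 + 11*k^2 + 20*k) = (k + 1)*(k + 3)*(k^3 - 9*k^2 + 20*k) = (k - 5)*(k + 1)*(k + 3)*(k^2 - 4*k) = k*(k - 5)*(k + 1)*(k + 3)*(k - 4)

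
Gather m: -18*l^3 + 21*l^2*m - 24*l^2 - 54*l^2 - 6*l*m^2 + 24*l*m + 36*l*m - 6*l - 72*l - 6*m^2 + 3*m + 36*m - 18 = -18*l^3 - 78*l^2 - 78*l + m^2*(-6*l - 6) + m*(21*l^2 + 60*l + 39) - 18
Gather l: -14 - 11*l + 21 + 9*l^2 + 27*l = 9*l^2 + 16*l + 7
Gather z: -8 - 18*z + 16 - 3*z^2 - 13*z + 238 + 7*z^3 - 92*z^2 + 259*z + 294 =7*z^3 - 95*z^2 + 228*z + 540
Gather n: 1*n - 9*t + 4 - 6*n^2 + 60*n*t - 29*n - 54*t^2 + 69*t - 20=-6*n^2 + n*(60*t - 28) - 54*t^2 + 60*t - 16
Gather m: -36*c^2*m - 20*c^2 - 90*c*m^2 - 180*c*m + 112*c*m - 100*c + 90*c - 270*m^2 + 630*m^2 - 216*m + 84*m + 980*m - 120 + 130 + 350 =-20*c^2 - 10*c + m^2*(360 - 90*c) + m*(-36*c^2 - 68*c + 848) + 360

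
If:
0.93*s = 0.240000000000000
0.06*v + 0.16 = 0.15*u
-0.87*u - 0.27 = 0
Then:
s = 0.26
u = -0.31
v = -3.44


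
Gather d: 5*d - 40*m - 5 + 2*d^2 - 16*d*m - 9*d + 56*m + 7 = 2*d^2 + d*(-16*m - 4) + 16*m + 2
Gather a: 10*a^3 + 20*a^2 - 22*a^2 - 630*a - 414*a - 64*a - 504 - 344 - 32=10*a^3 - 2*a^2 - 1108*a - 880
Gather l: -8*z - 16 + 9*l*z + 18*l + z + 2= l*(9*z + 18) - 7*z - 14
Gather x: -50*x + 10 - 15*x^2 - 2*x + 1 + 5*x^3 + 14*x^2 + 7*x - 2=5*x^3 - x^2 - 45*x + 9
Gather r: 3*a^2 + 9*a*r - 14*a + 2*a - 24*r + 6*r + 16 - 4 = 3*a^2 - 12*a + r*(9*a - 18) + 12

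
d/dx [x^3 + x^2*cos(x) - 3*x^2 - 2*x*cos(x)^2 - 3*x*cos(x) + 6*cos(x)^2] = -x^2*sin(x) + 3*x^2 + 3*x*sin(x) + 2*x*sin(2*x) + 2*x*cos(x) - 6*x - 6*sin(2*x) - 2*cos(x)^2 - 3*cos(x)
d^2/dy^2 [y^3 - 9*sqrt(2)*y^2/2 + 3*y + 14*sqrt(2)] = 6*y - 9*sqrt(2)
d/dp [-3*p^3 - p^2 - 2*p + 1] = -9*p^2 - 2*p - 2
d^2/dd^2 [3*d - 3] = 0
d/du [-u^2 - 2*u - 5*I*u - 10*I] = -2*u - 2 - 5*I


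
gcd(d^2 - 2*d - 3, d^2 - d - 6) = d - 3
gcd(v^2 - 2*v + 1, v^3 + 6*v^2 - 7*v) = v - 1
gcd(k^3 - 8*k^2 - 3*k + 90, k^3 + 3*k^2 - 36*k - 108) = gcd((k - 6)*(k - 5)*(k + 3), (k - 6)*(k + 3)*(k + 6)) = k^2 - 3*k - 18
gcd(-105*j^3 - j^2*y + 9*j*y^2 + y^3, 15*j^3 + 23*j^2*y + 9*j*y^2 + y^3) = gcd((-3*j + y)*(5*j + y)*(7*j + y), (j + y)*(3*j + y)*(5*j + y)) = 5*j + y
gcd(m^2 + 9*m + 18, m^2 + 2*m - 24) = m + 6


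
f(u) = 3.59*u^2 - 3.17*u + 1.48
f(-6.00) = 149.74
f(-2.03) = 22.71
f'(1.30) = 6.16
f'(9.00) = 61.45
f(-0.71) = 5.54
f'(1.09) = 4.66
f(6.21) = 120.24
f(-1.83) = 19.30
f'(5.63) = 37.25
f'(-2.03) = -17.75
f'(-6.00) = -46.25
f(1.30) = 3.43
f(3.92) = 44.22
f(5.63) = 97.42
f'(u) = 7.18*u - 3.17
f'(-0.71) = -8.27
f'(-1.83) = -16.31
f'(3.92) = 24.98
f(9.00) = 263.74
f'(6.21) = 41.42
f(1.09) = 2.29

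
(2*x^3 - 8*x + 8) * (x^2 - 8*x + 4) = 2*x^5 - 16*x^4 + 72*x^2 - 96*x + 32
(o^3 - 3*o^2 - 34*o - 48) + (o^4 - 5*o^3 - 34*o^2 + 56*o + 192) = o^4 - 4*o^3 - 37*o^2 + 22*o + 144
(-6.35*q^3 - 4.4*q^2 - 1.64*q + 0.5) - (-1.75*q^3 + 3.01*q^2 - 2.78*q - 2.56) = -4.6*q^3 - 7.41*q^2 + 1.14*q + 3.06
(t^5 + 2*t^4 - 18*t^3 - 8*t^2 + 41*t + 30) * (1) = t^5 + 2*t^4 - 18*t^3 - 8*t^2 + 41*t + 30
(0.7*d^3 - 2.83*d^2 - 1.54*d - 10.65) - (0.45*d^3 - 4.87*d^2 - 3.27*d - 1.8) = 0.25*d^3 + 2.04*d^2 + 1.73*d - 8.85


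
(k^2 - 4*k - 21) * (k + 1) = k^3 - 3*k^2 - 25*k - 21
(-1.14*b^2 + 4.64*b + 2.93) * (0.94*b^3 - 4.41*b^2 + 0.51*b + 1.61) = -1.0716*b^5 + 9.389*b^4 - 18.2896*b^3 - 12.3903*b^2 + 8.9647*b + 4.7173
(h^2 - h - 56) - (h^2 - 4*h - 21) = 3*h - 35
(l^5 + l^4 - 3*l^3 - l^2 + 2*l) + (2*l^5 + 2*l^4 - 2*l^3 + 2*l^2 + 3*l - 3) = 3*l^5 + 3*l^4 - 5*l^3 + l^2 + 5*l - 3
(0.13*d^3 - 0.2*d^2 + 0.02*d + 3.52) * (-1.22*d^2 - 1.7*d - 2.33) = -0.1586*d^5 + 0.023*d^4 + 0.0127*d^3 - 3.8624*d^2 - 6.0306*d - 8.2016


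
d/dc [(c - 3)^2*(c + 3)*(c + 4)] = 4*c^3 + 3*c^2 - 42*c - 9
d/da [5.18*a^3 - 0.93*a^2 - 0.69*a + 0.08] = 15.54*a^2 - 1.86*a - 0.69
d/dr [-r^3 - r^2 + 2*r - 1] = -3*r^2 - 2*r + 2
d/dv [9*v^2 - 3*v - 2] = 18*v - 3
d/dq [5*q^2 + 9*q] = 10*q + 9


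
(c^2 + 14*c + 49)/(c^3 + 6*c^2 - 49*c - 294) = (c + 7)/(c^2 - c - 42)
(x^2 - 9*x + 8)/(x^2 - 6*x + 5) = (x - 8)/(x - 5)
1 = 1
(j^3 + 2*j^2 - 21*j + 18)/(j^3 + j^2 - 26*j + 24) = (j - 3)/(j - 4)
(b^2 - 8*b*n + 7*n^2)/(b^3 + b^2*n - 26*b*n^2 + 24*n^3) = (b - 7*n)/(b^2 + 2*b*n - 24*n^2)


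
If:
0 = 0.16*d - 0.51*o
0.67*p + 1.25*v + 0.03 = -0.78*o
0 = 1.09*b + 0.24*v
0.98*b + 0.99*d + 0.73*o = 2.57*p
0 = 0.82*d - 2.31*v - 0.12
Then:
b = 0.01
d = 0.03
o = 0.01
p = 0.02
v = -0.04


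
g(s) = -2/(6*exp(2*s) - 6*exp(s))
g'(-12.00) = -54251.60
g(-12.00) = 54251.93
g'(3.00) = 0.00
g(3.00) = 0.00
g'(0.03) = 370.02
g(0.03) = -10.62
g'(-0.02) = 832.97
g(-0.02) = 17.17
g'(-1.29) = -1.04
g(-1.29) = 1.67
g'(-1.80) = -1.94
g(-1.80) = 2.42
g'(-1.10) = -0.75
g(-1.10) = 1.50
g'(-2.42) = -3.71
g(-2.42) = 4.11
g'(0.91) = 0.24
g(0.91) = -0.09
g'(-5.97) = -130.50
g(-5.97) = 130.84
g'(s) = -2*(-12*exp(2*s) + 6*exp(s))/(6*exp(2*s) - 6*exp(s))^2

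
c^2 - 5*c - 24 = (c - 8)*(c + 3)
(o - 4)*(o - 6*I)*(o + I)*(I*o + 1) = I*o^4 + 6*o^3 - 4*I*o^3 - 24*o^2 + I*o^2 + 6*o - 4*I*o - 24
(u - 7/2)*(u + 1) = u^2 - 5*u/2 - 7/2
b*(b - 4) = b^2 - 4*b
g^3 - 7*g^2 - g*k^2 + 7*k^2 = (g - 7)*(g - k)*(g + k)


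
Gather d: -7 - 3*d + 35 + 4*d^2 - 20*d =4*d^2 - 23*d + 28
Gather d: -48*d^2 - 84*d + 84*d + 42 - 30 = 12 - 48*d^2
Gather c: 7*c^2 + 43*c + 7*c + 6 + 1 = 7*c^2 + 50*c + 7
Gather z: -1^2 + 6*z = 6*z - 1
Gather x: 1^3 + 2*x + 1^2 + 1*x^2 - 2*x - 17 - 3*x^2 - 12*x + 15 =-2*x^2 - 12*x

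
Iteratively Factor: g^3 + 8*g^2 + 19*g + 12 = (g + 4)*(g^2 + 4*g + 3) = (g + 1)*(g + 4)*(g + 3)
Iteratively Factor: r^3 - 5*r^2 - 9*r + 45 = (r - 3)*(r^2 - 2*r - 15) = (r - 3)*(r + 3)*(r - 5)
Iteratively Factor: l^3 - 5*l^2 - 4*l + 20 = (l + 2)*(l^2 - 7*l + 10) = (l - 5)*(l + 2)*(l - 2)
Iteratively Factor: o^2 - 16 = (o + 4)*(o - 4)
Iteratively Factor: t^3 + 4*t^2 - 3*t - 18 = (t + 3)*(t^2 + t - 6) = (t + 3)^2*(t - 2)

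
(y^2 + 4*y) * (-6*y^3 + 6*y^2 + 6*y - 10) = -6*y^5 - 18*y^4 + 30*y^3 + 14*y^2 - 40*y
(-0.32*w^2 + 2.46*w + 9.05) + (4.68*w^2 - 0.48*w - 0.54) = 4.36*w^2 + 1.98*w + 8.51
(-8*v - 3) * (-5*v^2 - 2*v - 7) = 40*v^3 + 31*v^2 + 62*v + 21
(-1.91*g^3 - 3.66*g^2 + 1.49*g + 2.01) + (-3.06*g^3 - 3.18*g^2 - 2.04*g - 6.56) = -4.97*g^3 - 6.84*g^2 - 0.55*g - 4.55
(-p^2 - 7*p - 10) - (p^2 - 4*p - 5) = -2*p^2 - 3*p - 5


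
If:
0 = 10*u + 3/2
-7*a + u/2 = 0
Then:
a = -3/280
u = -3/20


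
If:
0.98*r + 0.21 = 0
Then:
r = -0.21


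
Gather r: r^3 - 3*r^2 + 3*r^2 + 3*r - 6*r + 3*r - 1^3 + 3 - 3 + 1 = r^3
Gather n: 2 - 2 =0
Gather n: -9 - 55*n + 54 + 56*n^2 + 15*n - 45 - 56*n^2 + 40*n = 0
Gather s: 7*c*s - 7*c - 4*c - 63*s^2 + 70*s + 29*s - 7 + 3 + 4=-11*c - 63*s^2 + s*(7*c + 99)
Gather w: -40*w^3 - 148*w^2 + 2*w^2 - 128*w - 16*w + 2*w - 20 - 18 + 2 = -40*w^3 - 146*w^2 - 142*w - 36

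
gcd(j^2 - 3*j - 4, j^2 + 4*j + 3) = j + 1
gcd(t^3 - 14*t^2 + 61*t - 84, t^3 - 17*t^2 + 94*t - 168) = t^2 - 11*t + 28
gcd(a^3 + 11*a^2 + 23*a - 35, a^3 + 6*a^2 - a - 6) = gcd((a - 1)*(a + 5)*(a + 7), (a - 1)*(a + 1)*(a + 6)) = a - 1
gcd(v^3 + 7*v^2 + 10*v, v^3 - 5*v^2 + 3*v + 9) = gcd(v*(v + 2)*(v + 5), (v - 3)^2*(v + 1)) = 1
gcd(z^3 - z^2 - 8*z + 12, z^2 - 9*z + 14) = z - 2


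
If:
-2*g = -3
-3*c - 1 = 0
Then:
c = -1/3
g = 3/2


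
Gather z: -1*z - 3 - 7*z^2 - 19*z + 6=-7*z^2 - 20*z + 3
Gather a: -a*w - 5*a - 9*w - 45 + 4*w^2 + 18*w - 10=a*(-w - 5) + 4*w^2 + 9*w - 55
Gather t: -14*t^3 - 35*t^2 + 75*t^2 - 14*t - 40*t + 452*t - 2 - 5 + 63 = -14*t^3 + 40*t^2 + 398*t + 56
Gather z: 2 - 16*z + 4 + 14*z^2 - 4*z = 14*z^2 - 20*z + 6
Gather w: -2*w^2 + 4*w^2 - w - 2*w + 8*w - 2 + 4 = 2*w^2 + 5*w + 2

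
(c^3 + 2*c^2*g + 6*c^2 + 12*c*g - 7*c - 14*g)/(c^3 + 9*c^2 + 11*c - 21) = (c + 2*g)/(c + 3)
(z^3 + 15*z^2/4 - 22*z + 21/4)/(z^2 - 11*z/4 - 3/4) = (4*z^2 + 27*z - 7)/(4*z + 1)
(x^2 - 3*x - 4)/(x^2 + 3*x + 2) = (x - 4)/(x + 2)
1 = 1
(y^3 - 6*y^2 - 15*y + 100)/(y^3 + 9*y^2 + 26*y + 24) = (y^2 - 10*y + 25)/(y^2 + 5*y + 6)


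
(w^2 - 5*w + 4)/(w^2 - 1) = (w - 4)/(w + 1)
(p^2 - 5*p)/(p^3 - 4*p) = (p - 5)/(p^2 - 4)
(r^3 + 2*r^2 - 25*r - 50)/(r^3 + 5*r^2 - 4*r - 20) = (r - 5)/(r - 2)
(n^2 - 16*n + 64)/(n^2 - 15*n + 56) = (n - 8)/(n - 7)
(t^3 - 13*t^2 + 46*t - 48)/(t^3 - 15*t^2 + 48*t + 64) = (t^2 - 5*t + 6)/(t^2 - 7*t - 8)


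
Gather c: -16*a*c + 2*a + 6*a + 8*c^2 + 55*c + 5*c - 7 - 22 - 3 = 8*a + 8*c^2 + c*(60 - 16*a) - 32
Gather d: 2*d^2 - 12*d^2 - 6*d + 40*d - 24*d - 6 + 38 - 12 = -10*d^2 + 10*d + 20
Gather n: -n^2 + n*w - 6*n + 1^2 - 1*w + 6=-n^2 + n*(w - 6) - w + 7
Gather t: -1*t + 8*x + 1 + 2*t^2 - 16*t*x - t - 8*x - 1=2*t^2 + t*(-16*x - 2)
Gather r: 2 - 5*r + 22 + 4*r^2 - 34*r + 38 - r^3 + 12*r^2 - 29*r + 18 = -r^3 + 16*r^2 - 68*r + 80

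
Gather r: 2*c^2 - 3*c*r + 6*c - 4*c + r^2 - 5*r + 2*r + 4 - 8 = 2*c^2 + 2*c + r^2 + r*(-3*c - 3) - 4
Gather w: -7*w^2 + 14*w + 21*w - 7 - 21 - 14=-7*w^2 + 35*w - 42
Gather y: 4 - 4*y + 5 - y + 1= 10 - 5*y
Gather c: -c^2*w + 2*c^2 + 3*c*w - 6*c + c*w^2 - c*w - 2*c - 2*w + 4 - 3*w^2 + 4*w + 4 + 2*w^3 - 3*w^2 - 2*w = c^2*(2 - w) + c*(w^2 + 2*w - 8) + 2*w^3 - 6*w^2 + 8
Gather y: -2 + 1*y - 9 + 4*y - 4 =5*y - 15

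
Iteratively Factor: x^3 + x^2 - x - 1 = (x + 1)*(x^2 - 1) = (x - 1)*(x + 1)*(x + 1)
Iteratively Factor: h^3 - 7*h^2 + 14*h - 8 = (h - 1)*(h^2 - 6*h + 8) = (h - 4)*(h - 1)*(h - 2)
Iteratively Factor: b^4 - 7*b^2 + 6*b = (b)*(b^3 - 7*b + 6) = b*(b - 2)*(b^2 + 2*b - 3) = b*(b - 2)*(b - 1)*(b + 3)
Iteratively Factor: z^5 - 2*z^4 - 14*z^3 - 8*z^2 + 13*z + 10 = (z - 1)*(z^4 - z^3 - 15*z^2 - 23*z - 10) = (z - 1)*(z + 2)*(z^3 - 3*z^2 - 9*z - 5) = (z - 1)*(z + 1)*(z + 2)*(z^2 - 4*z - 5) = (z - 5)*(z - 1)*(z + 1)*(z + 2)*(z + 1)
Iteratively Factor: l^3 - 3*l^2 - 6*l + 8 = (l - 4)*(l^2 + l - 2) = (l - 4)*(l - 1)*(l + 2)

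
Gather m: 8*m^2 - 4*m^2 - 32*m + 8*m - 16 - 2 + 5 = 4*m^2 - 24*m - 13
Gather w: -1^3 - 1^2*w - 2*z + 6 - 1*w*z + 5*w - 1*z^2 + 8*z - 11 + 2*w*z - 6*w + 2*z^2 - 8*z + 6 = w*(z - 2) + z^2 - 2*z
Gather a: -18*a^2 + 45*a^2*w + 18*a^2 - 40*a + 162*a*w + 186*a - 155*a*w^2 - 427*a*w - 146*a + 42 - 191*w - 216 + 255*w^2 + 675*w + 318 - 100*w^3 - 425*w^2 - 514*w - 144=45*a^2*w + a*(-155*w^2 - 265*w) - 100*w^3 - 170*w^2 - 30*w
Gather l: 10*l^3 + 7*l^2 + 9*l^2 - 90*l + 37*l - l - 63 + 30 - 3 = 10*l^3 + 16*l^2 - 54*l - 36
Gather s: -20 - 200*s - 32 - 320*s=-520*s - 52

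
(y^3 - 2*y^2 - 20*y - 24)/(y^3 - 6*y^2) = 1 + 4/y + 4/y^2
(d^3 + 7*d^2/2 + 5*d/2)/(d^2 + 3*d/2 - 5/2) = d*(d + 1)/(d - 1)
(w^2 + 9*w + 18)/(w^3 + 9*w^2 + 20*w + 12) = (w + 3)/(w^2 + 3*w + 2)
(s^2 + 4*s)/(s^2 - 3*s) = (s + 4)/(s - 3)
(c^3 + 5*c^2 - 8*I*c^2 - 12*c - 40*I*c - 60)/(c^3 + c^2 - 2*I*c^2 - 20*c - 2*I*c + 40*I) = (c - 6*I)/(c - 4)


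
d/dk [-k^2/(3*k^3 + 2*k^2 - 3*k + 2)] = k*(3*k^3 + 3*k - 4)/(9*k^6 + 12*k^5 - 14*k^4 + 17*k^2 - 12*k + 4)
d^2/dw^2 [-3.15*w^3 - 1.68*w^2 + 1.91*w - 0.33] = -18.9*w - 3.36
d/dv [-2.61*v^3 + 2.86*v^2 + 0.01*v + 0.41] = -7.83*v^2 + 5.72*v + 0.01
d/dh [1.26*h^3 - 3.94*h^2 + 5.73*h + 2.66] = 3.78*h^2 - 7.88*h + 5.73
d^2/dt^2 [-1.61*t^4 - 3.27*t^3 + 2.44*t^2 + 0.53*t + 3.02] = -19.32*t^2 - 19.62*t + 4.88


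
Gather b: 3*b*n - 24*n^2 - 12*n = 3*b*n - 24*n^2 - 12*n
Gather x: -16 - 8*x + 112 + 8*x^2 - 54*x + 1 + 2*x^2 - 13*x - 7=10*x^2 - 75*x + 90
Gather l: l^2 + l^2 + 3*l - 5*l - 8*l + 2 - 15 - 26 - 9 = 2*l^2 - 10*l - 48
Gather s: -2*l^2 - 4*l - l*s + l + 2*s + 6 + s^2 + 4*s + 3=-2*l^2 - 3*l + s^2 + s*(6 - l) + 9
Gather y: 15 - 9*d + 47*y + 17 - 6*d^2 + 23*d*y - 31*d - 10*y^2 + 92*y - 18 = -6*d^2 - 40*d - 10*y^2 + y*(23*d + 139) + 14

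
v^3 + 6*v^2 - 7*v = v*(v - 1)*(v + 7)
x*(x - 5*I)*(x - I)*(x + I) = x^4 - 5*I*x^3 + x^2 - 5*I*x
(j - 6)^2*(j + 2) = j^3 - 10*j^2 + 12*j + 72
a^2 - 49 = (a - 7)*(a + 7)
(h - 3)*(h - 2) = h^2 - 5*h + 6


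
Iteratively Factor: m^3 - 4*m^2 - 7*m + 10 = (m + 2)*(m^2 - 6*m + 5) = (m - 1)*(m + 2)*(m - 5)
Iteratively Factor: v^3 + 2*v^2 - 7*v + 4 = (v + 4)*(v^2 - 2*v + 1) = (v - 1)*(v + 4)*(v - 1)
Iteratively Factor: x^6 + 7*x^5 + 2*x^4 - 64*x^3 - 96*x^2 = (x + 4)*(x^5 + 3*x^4 - 10*x^3 - 24*x^2) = (x + 4)^2*(x^4 - x^3 - 6*x^2) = (x + 2)*(x + 4)^2*(x^3 - 3*x^2) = (x - 3)*(x + 2)*(x + 4)^2*(x^2) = x*(x - 3)*(x + 2)*(x + 4)^2*(x)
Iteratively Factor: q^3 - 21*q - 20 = (q - 5)*(q^2 + 5*q + 4) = (q - 5)*(q + 4)*(q + 1)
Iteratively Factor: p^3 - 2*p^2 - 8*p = (p - 4)*(p^2 + 2*p) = p*(p - 4)*(p + 2)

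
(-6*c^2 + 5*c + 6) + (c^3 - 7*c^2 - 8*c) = c^3 - 13*c^2 - 3*c + 6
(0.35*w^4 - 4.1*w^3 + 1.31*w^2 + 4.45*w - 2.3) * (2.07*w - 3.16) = 0.7245*w^5 - 9.593*w^4 + 15.6677*w^3 + 5.0719*w^2 - 18.823*w + 7.268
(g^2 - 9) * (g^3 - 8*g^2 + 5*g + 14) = g^5 - 8*g^4 - 4*g^3 + 86*g^2 - 45*g - 126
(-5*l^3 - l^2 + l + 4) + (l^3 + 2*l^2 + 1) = -4*l^3 + l^2 + l + 5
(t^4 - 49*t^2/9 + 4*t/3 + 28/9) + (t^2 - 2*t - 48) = t^4 - 40*t^2/9 - 2*t/3 - 404/9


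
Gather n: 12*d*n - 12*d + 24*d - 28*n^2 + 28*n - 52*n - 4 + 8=12*d - 28*n^2 + n*(12*d - 24) + 4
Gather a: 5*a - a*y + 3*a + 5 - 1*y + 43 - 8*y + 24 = a*(8 - y) - 9*y + 72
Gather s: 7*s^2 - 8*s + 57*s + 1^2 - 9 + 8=7*s^2 + 49*s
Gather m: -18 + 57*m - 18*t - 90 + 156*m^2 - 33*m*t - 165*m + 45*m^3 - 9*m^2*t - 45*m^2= 45*m^3 + m^2*(111 - 9*t) + m*(-33*t - 108) - 18*t - 108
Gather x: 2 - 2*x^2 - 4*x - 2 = -2*x^2 - 4*x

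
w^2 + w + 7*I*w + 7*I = (w + 1)*(w + 7*I)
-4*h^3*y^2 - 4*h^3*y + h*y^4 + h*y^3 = y*(-2*h + y)*(2*h + y)*(h*y + h)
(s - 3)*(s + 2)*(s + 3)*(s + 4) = s^4 + 6*s^3 - s^2 - 54*s - 72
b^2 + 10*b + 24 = (b + 4)*(b + 6)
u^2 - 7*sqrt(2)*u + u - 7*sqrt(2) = (u + 1)*(u - 7*sqrt(2))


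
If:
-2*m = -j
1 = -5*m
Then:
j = -2/5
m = -1/5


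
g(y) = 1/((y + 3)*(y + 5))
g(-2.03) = 0.35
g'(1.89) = -0.01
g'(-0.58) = -0.06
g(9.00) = 0.01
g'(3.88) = -0.00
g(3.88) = 0.02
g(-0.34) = 0.08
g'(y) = -1/((y + 3)*(y + 5)^2) - 1/((y + 3)^2*(y + 5)) = 2*(-y - 4)/(y^4 + 16*y^3 + 94*y^2 + 240*y + 225)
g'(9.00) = 0.00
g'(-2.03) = -0.47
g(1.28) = 0.04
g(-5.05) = 9.76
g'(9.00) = 0.00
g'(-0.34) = -0.05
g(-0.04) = 0.07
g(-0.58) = 0.09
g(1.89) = 0.03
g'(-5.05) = 199.88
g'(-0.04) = -0.04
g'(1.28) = -0.01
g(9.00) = 0.01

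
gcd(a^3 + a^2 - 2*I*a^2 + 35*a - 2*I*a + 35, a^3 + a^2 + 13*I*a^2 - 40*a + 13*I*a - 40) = a^2 + a*(1 + 5*I) + 5*I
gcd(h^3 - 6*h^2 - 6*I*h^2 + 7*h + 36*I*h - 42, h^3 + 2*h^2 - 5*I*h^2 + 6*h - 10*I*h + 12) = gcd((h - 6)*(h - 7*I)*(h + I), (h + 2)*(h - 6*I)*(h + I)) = h + I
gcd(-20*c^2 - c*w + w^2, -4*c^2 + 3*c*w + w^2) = 4*c + w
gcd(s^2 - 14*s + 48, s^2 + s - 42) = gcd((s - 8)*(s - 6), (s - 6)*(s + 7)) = s - 6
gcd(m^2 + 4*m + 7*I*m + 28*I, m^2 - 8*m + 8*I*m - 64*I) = 1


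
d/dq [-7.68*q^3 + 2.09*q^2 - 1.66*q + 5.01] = -23.04*q^2 + 4.18*q - 1.66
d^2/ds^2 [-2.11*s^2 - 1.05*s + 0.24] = -4.22000000000000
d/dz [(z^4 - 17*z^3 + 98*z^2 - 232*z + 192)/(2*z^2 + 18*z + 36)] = (z^5 + 5*z^4 - 117*z^3 + 98*z^2 + 1572*z - 2952)/(z^4 + 18*z^3 + 117*z^2 + 324*z + 324)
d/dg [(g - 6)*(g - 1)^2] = (g - 1)*(3*g - 13)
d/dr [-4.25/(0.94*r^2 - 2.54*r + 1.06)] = (7.99*r - 10.795)/(0.94*r^2 - 2.54*r + 1.06)^2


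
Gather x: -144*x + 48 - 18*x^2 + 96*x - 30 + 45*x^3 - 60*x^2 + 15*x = 45*x^3 - 78*x^2 - 33*x + 18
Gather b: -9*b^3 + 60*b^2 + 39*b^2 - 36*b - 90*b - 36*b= -9*b^3 + 99*b^2 - 162*b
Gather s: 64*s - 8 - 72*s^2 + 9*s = -72*s^2 + 73*s - 8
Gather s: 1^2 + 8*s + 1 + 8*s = 16*s + 2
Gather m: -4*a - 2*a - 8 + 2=-6*a - 6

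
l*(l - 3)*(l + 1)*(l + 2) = l^4 - 7*l^2 - 6*l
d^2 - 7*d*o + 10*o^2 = (d - 5*o)*(d - 2*o)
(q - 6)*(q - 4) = q^2 - 10*q + 24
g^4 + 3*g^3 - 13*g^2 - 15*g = g*(g - 3)*(g + 1)*(g + 5)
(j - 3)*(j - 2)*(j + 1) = j^3 - 4*j^2 + j + 6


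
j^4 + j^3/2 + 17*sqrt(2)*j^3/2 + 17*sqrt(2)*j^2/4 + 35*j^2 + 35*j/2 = j*(j + 1/2)*(j + 7*sqrt(2)/2)*(j + 5*sqrt(2))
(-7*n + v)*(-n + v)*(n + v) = 7*n^3 - n^2*v - 7*n*v^2 + v^3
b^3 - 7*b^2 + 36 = (b - 6)*(b - 3)*(b + 2)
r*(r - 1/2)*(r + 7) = r^3 + 13*r^2/2 - 7*r/2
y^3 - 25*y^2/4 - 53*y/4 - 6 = (y - 8)*(y + 3/4)*(y + 1)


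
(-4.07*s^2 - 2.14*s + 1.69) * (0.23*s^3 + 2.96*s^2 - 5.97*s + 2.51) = -0.9361*s^5 - 12.5394*s^4 + 18.3522*s^3 + 7.5625*s^2 - 15.4607*s + 4.2419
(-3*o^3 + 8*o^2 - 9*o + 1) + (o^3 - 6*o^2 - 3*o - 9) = -2*o^3 + 2*o^2 - 12*o - 8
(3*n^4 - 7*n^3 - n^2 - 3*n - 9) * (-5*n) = -15*n^5 + 35*n^4 + 5*n^3 + 15*n^2 + 45*n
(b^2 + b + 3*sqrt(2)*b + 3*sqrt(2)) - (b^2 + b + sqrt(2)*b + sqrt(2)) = 2*sqrt(2)*b + 2*sqrt(2)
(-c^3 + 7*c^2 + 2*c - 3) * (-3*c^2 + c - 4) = 3*c^5 - 22*c^4 + 5*c^3 - 17*c^2 - 11*c + 12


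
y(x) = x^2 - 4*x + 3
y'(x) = 2*x - 4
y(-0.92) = 7.53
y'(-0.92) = -5.84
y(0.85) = 0.32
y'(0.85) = -2.30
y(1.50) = -0.75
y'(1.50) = -1.00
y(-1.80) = 13.44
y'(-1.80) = -7.60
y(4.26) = 4.11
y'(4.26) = 4.52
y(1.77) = -0.95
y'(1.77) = -0.46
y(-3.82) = 32.87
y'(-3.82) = -11.64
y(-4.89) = 46.47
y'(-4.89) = -13.78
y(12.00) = 99.00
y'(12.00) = 20.00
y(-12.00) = 195.00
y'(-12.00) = -28.00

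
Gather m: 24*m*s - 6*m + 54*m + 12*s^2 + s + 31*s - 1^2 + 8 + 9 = m*(24*s + 48) + 12*s^2 + 32*s + 16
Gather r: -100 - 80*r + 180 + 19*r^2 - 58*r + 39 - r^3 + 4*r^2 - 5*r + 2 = -r^3 + 23*r^2 - 143*r + 121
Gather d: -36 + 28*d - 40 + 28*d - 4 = 56*d - 80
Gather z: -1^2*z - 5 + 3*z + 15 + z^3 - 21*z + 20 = z^3 - 19*z + 30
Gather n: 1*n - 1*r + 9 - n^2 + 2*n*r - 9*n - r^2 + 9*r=-n^2 + n*(2*r - 8) - r^2 + 8*r + 9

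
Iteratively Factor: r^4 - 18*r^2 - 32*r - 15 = (r + 1)*(r^3 - r^2 - 17*r - 15) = (r + 1)^2*(r^2 - 2*r - 15) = (r + 1)^2*(r + 3)*(r - 5)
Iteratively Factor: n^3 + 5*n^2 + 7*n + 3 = (n + 3)*(n^2 + 2*n + 1) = (n + 1)*(n + 3)*(n + 1)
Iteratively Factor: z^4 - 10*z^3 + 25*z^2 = (z)*(z^3 - 10*z^2 + 25*z) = z*(z - 5)*(z^2 - 5*z) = z*(z - 5)^2*(z)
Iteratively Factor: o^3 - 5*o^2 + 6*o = (o - 3)*(o^2 - 2*o) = (o - 3)*(o - 2)*(o)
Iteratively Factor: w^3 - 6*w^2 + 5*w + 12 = (w - 4)*(w^2 - 2*w - 3) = (w - 4)*(w - 3)*(w + 1)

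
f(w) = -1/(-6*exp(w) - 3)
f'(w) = -6*exp(w)/(-6*exp(w) - 3)^2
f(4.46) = 0.00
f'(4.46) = -0.00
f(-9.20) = 0.33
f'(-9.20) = -0.00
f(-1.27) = 0.21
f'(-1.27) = -0.08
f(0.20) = 0.10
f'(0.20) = -0.07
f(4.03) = 0.00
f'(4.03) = -0.00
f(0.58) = 0.07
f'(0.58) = -0.06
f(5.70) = 0.00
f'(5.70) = -0.00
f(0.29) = 0.09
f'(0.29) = -0.07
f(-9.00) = 0.33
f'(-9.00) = 0.00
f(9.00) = 0.00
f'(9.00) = 0.00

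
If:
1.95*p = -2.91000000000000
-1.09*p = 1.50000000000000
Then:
No Solution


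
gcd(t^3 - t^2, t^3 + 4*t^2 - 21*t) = t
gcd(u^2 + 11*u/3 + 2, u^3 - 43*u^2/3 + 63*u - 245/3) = 1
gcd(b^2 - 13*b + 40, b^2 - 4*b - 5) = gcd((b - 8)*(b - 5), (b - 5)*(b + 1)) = b - 5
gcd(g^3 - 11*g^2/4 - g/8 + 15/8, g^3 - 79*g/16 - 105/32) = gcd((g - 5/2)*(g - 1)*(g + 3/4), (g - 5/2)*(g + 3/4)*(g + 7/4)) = g^2 - 7*g/4 - 15/8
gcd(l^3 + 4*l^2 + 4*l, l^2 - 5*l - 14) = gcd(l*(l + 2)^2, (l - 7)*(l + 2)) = l + 2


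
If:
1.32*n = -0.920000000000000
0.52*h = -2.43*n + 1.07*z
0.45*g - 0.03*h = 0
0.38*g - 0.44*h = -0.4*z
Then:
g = -0.19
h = -2.87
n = -0.70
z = -2.98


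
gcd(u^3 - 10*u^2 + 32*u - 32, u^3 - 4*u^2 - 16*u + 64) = u^2 - 8*u + 16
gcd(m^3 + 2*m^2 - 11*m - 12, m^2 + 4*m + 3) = m + 1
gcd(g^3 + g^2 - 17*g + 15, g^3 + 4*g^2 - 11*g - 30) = g^2 + 2*g - 15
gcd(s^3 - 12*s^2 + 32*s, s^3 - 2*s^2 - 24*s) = s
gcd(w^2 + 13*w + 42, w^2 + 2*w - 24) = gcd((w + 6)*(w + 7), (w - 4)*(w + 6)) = w + 6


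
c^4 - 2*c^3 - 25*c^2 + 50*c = c*(c - 5)*(c - 2)*(c + 5)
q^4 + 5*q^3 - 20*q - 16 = (q - 2)*(q + 1)*(q + 2)*(q + 4)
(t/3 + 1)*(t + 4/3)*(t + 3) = t^3/3 + 22*t^2/9 + 17*t/3 + 4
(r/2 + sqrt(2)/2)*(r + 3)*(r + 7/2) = r^3/2 + sqrt(2)*r^2/2 + 13*r^2/4 + 13*sqrt(2)*r/4 + 21*r/4 + 21*sqrt(2)/4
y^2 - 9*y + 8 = (y - 8)*(y - 1)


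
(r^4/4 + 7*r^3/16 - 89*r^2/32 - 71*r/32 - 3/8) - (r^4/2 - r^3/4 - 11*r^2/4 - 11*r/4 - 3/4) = -r^4/4 + 11*r^3/16 - r^2/32 + 17*r/32 + 3/8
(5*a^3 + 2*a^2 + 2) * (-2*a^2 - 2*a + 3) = -10*a^5 - 14*a^4 + 11*a^3 + 2*a^2 - 4*a + 6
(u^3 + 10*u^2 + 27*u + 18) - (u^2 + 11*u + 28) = u^3 + 9*u^2 + 16*u - 10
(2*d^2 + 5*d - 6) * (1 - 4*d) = -8*d^3 - 18*d^2 + 29*d - 6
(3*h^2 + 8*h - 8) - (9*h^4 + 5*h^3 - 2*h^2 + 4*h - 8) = -9*h^4 - 5*h^3 + 5*h^2 + 4*h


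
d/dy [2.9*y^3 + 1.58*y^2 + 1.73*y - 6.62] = 8.7*y^2 + 3.16*y + 1.73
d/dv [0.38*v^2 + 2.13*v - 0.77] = 0.76*v + 2.13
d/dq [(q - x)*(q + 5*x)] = 2*q + 4*x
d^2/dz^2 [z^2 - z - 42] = 2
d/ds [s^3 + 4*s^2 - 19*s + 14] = 3*s^2 + 8*s - 19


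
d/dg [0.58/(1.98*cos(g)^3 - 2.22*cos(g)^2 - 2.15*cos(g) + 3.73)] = (3.4452*cos(g)^2 - 2.5752*cos(g) - 1.247)*sin(g)/(1.98*cos(g)^3 - 2.22*cos(g)^2 - 2.15*cos(g) + 3.73)^2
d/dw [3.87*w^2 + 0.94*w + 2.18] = 7.74*w + 0.94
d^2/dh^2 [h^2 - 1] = 2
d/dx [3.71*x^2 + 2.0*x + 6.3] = 7.42*x + 2.0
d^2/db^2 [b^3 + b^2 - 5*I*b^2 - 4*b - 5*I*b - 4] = 6*b + 2 - 10*I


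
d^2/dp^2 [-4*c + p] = 0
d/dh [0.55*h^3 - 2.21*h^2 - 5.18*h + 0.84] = 1.65*h^2 - 4.42*h - 5.18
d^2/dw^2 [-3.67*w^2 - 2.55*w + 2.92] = -7.34000000000000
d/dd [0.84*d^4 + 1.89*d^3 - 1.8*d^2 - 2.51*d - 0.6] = 3.36*d^3 + 5.67*d^2 - 3.6*d - 2.51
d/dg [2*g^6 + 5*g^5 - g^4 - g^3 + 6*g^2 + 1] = g*(12*g^4 + 25*g^3 - 4*g^2 - 3*g + 12)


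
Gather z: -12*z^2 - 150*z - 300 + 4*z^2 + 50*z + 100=-8*z^2 - 100*z - 200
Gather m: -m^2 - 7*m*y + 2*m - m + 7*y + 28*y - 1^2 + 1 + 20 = -m^2 + m*(1 - 7*y) + 35*y + 20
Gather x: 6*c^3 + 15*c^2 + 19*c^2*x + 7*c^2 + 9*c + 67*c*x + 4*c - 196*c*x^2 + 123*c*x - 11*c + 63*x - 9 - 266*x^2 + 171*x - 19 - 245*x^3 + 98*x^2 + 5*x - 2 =6*c^3 + 22*c^2 + 2*c - 245*x^3 + x^2*(-196*c - 168) + x*(19*c^2 + 190*c + 239) - 30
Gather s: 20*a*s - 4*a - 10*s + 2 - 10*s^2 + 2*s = -4*a - 10*s^2 + s*(20*a - 8) + 2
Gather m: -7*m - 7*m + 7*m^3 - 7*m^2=7*m^3 - 7*m^2 - 14*m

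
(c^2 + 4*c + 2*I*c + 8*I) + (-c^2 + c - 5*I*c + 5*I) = 5*c - 3*I*c + 13*I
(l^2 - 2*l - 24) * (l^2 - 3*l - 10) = l^4 - 5*l^3 - 28*l^2 + 92*l + 240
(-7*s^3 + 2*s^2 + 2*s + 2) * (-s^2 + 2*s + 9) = 7*s^5 - 16*s^4 - 61*s^3 + 20*s^2 + 22*s + 18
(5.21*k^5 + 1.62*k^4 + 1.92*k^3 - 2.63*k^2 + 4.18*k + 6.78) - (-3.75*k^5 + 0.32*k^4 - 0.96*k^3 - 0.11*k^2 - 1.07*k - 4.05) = 8.96*k^5 + 1.3*k^4 + 2.88*k^3 - 2.52*k^2 + 5.25*k + 10.83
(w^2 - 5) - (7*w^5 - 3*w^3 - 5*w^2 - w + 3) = -7*w^5 + 3*w^3 + 6*w^2 + w - 8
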